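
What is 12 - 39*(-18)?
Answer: 714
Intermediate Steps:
12 - 39*(-18) = 12 + 702 = 714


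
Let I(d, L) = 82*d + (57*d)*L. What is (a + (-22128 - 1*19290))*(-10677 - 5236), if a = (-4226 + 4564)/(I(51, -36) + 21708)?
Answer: 25955414660851/39381 ≈ 6.5908e+8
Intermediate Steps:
I(d, L) = 82*d + 57*L*d
a = -169/39381 (a = (-4226 + 4564)/(51*(82 + 57*(-36)) + 21708) = 338/(51*(82 - 2052) + 21708) = 338/(51*(-1970) + 21708) = 338/(-100470 + 21708) = 338/(-78762) = 338*(-1/78762) = -169/39381 ≈ -0.0042914)
(a + (-22128 - 1*19290))*(-10677 - 5236) = (-169/39381 + (-22128 - 1*19290))*(-10677 - 5236) = (-169/39381 + (-22128 - 19290))*(-15913) = (-169/39381 - 41418)*(-15913) = -1631082427/39381*(-15913) = 25955414660851/39381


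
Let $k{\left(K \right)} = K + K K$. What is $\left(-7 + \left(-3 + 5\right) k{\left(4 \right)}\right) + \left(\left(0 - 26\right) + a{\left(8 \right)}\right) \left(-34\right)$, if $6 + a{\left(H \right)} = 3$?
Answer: $1019$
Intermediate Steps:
$k{\left(K \right)} = K + K^{2}$
$a{\left(H \right)} = -3$ ($a{\left(H \right)} = -6 + 3 = -3$)
$\left(-7 + \left(-3 + 5\right) k{\left(4 \right)}\right) + \left(\left(0 - 26\right) + a{\left(8 \right)}\right) \left(-34\right) = \left(-7 + \left(-3 + 5\right) 4 \left(1 + 4\right)\right) + \left(\left(0 - 26\right) - 3\right) \left(-34\right) = \left(-7 + 2 \cdot 4 \cdot 5\right) + \left(-26 - 3\right) \left(-34\right) = \left(-7 + 2 \cdot 20\right) - -986 = \left(-7 + 40\right) + 986 = 33 + 986 = 1019$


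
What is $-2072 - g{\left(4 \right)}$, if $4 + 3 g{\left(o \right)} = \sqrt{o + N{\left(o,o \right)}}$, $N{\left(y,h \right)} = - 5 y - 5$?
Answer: $- \frac{6212}{3} - \frac{i \sqrt{21}}{3} \approx -2070.7 - 1.5275 i$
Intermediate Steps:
$N{\left(y,h \right)} = -5 - 5 y$
$g{\left(o \right)} = - \frac{4}{3} + \frac{\sqrt{-5 - 4 o}}{3}$ ($g{\left(o \right)} = - \frac{4}{3} + \frac{\sqrt{o - \left(5 + 5 o\right)}}{3} = - \frac{4}{3} + \frac{\sqrt{-5 - 4 o}}{3}$)
$-2072 - g{\left(4 \right)} = -2072 - \left(- \frac{4}{3} + \frac{\sqrt{-5 - 16}}{3}\right) = -2072 - \left(- \frac{4}{3} + \frac{\sqrt{-21}}{3}\right) = -2072 - \left(- \frac{4}{3} + \frac{i \sqrt{21}}{3}\right) = -2072 + \left(\frac{4}{3} - \frac{i \sqrt{21}}{3}\right) = - \frac{6212}{3} - \frac{i \sqrt{21}}{3}$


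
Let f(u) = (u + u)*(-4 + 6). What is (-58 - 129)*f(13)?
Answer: -9724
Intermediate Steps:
f(u) = 4*u (f(u) = (2*u)*2 = 4*u)
(-58 - 129)*f(13) = (-58 - 129)*(4*13) = -187*52 = -9724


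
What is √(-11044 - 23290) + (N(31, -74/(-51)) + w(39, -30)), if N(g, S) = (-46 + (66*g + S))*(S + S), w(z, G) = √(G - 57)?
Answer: 15106952/2601 + I*√87 + I*√34334 ≈ 5808.1 + 194.62*I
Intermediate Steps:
w(z, G) = √(-57 + G)
N(g, S) = 2*S*(-46 + S + 66*g) (N(g, S) = (-46 + (S + 66*g))*(2*S) = (-46 + S + 66*g)*(2*S) = 2*S*(-46 + S + 66*g))
√(-11044 - 23290) + (N(31, -74/(-51)) + w(39, -30)) = √(-11044 - 23290) + (2*(-74/(-51))*(-46 - 74/(-51) + 66*31) + √(-57 - 30)) = √(-34334) + (2*(-74*(-1/51))*(-46 - 74*(-1/51) + 2046) + √(-87)) = I*√34334 + (2*(74/51)*(-46 + 74/51 + 2046) + I*√87) = I*√34334 + (2*(74/51)*(102074/51) + I*√87) = I*√34334 + (15106952/2601 + I*√87) = 15106952/2601 + I*√87 + I*√34334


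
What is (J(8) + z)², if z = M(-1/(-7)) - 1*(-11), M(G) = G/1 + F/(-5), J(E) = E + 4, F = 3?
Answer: 622521/1225 ≈ 508.18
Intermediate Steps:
J(E) = 4 + E
M(G) = -⅗ + G (M(G) = G/1 + 3/(-5) = G*1 + 3*(-⅕) = G - ⅗ = -⅗ + G)
z = 369/35 (z = (-⅗ - 1/(-7)) - 1*(-11) = (-⅗ - 1*(-⅐)) + 11 = (-⅗ + ⅐) + 11 = -16/35 + 11 = 369/35 ≈ 10.543)
(J(8) + z)² = ((4 + 8) + 369/35)² = (12 + 369/35)² = (789/35)² = 622521/1225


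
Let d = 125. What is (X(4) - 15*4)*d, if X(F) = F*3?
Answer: -6000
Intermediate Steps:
X(F) = 3*F
(X(4) - 15*4)*d = (3*4 - 15*4)*125 = (12 - 60)*125 = -48*125 = -6000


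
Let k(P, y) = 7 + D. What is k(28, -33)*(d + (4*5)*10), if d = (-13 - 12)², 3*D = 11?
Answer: 8800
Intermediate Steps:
D = 11/3 (D = (⅓)*11 = 11/3 ≈ 3.6667)
k(P, y) = 32/3 (k(P, y) = 7 + 11/3 = 32/3)
d = 625 (d = (-25)² = 625)
k(28, -33)*(d + (4*5)*10) = 32*(625 + (4*5)*10)/3 = 32*(625 + 20*10)/3 = 32*(625 + 200)/3 = (32/3)*825 = 8800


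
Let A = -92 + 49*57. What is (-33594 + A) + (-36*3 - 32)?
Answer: -31033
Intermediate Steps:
A = 2701 (A = -92 + 2793 = 2701)
(-33594 + A) + (-36*3 - 32) = (-33594 + 2701) + (-36*3 - 32) = -30893 + (-108 - 32) = -30893 - 140 = -31033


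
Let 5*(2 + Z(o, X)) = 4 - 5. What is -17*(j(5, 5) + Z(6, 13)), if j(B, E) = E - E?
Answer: 187/5 ≈ 37.400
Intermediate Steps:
Z(o, X) = -11/5 (Z(o, X) = -2 + (4 - 5)/5 = -2 + (⅕)*(-1) = -2 - ⅕ = -11/5)
j(B, E) = 0
-17*(j(5, 5) + Z(6, 13)) = -17*(0 - 11/5) = -17*(-11/5) = 187/5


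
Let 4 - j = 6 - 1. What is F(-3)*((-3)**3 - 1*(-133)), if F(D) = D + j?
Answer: -424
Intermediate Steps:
j = -1 (j = 4 - (6 - 1) = 4 - 1*5 = 4 - 5 = -1)
F(D) = -1 + D (F(D) = D - 1 = -1 + D)
F(-3)*((-3)**3 - 1*(-133)) = (-1 - 3)*((-3)**3 - 1*(-133)) = -4*(-27 + 133) = -4*106 = -424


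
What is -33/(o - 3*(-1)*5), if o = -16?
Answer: 33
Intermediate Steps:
-33/(o - 3*(-1)*5) = -33/(-16 - 3*(-1)*5) = -33/(-16 + 3*5) = -33/(-16 + 15) = -33/(-1) = -33*(-1) = 33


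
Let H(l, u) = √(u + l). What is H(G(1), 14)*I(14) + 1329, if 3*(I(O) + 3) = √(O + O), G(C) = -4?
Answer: 1329 + √10*(-9 + 2*√7)/3 ≈ 1325.1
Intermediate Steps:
H(l, u) = √(l + u)
I(O) = -3 + √2*√O/3 (I(O) = -3 + √(O + O)/3 = -3 + √(2*O)/3 = -3 + (√2*√O)/3 = -3 + √2*√O/3)
H(G(1), 14)*I(14) + 1329 = √(-4 + 14)*(-3 + √2*√14/3) + 1329 = √10*(-3 + 2*√7/3) + 1329 = 1329 + √10*(-3 + 2*√7/3)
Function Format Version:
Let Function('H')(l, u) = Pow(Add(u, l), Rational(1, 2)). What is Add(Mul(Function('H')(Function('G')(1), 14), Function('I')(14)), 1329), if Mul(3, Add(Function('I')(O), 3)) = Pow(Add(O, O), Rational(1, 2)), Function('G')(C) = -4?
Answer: Add(1329, Mul(Rational(1, 3), Pow(10, Rational(1, 2)), Add(-9, Mul(2, Pow(7, Rational(1, 2)))))) ≈ 1325.1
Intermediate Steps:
Function('H')(l, u) = Pow(Add(l, u), Rational(1, 2))
Function('I')(O) = Add(-3, Mul(Rational(1, 3), Pow(2, Rational(1, 2)), Pow(O, Rational(1, 2)))) (Function('I')(O) = Add(-3, Mul(Rational(1, 3), Pow(Add(O, O), Rational(1, 2)))) = Add(-3, Mul(Rational(1, 3), Pow(Mul(2, O), Rational(1, 2)))) = Add(-3, Mul(Rational(1, 3), Mul(Pow(2, Rational(1, 2)), Pow(O, Rational(1, 2))))) = Add(-3, Mul(Rational(1, 3), Pow(2, Rational(1, 2)), Pow(O, Rational(1, 2)))))
Add(Mul(Function('H')(Function('G')(1), 14), Function('I')(14)), 1329) = Add(Mul(Pow(Add(-4, 14), Rational(1, 2)), Add(-3, Mul(Rational(1, 3), Pow(2, Rational(1, 2)), Pow(14, Rational(1, 2))))), 1329) = Add(Mul(Pow(10, Rational(1, 2)), Add(-3, Mul(Rational(2, 3), Pow(7, Rational(1, 2))))), 1329) = Add(1329, Mul(Pow(10, Rational(1, 2)), Add(-3, Mul(Rational(2, 3), Pow(7, Rational(1, 2))))))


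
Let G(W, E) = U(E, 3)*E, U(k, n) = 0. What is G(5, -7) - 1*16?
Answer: -16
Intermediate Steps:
G(W, E) = 0 (G(W, E) = 0*E = 0)
G(5, -7) - 1*16 = 0 - 1*16 = 0 - 16 = -16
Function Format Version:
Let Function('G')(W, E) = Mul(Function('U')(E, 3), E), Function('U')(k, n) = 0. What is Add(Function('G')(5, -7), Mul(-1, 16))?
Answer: -16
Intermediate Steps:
Function('G')(W, E) = 0 (Function('G')(W, E) = Mul(0, E) = 0)
Add(Function('G')(5, -7), Mul(-1, 16)) = Add(0, Mul(-1, 16)) = Add(0, -16) = -16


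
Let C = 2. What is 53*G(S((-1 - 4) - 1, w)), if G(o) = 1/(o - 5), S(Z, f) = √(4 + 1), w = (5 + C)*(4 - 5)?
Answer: -53/4 - 53*√5/20 ≈ -19.176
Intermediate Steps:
w = -7 (w = (5 + 2)*(4 - 5) = 7*(-1) = -7)
S(Z, f) = √5
G(o) = 1/(-5 + o)
53*G(S((-1 - 4) - 1, w)) = 53/(-5 + √5)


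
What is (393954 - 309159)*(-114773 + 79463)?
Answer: -2994111450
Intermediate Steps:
(393954 - 309159)*(-114773 + 79463) = 84795*(-35310) = -2994111450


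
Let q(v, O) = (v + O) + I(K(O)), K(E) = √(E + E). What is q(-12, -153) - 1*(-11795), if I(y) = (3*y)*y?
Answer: 10712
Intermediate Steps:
K(E) = √2*√E (K(E) = √(2*E) = √2*√E)
I(y) = 3*y²
q(v, O) = v + 7*O (q(v, O) = (v + O) + 3*(√2*√O)² = (O + v) + 3*(2*O) = (O + v) + 6*O = v + 7*O)
q(-12, -153) - 1*(-11795) = (-12 + 7*(-153)) - 1*(-11795) = (-12 - 1071) + 11795 = -1083 + 11795 = 10712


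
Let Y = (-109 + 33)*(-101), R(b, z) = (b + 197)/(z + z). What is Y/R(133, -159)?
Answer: -406828/55 ≈ -7396.9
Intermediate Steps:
R(b, z) = (197 + b)/(2*z) (R(b, z) = (197 + b)/((2*z)) = (197 + b)*(1/(2*z)) = (197 + b)/(2*z))
Y = 7676 (Y = -76*(-101) = 7676)
Y/R(133, -159) = 7676/(((½)*(197 + 133)/(-159))) = 7676/(((½)*(-1/159)*330)) = 7676/(-55/53) = 7676*(-53/55) = -406828/55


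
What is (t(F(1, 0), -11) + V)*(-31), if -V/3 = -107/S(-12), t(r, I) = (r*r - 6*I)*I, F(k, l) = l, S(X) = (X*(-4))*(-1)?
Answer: 363413/16 ≈ 22713.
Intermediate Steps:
S(X) = 4*X (S(X) = -4*X*(-1) = 4*X)
t(r, I) = I*(r² - 6*I) (t(r, I) = (r² - 6*I)*I = I*(r² - 6*I))
V = -107/16 (V = -(-321)/(4*(-12)) = -(-321)/(-48) = -(-321)*(-1)/48 = -3*107/48 = -107/16 ≈ -6.6875)
(t(F(1, 0), -11) + V)*(-31) = (-11*(0² - 6*(-11)) - 107/16)*(-31) = (-11*(0 + 66) - 107/16)*(-31) = (-11*66 - 107/16)*(-31) = (-726 - 107/16)*(-31) = -11723/16*(-31) = 363413/16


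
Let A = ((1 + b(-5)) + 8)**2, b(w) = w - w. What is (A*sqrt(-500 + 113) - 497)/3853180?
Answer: -497/3853180 + 243*I*sqrt(43)/3853180 ≈ -0.00012898 + 0.00041354*I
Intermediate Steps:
b(w) = 0
A = 81 (A = ((1 + 0) + 8)**2 = (1 + 8)**2 = 9**2 = 81)
(A*sqrt(-500 + 113) - 497)/3853180 = (81*sqrt(-500 + 113) - 497)/3853180 = (81*sqrt(-387) - 497)*(1/3853180) = (81*(3*I*sqrt(43)) - 497)*(1/3853180) = (243*I*sqrt(43) - 497)*(1/3853180) = (-497 + 243*I*sqrt(43))*(1/3853180) = -497/3853180 + 243*I*sqrt(43)/3853180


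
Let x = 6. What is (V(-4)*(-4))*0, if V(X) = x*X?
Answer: 0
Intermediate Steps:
V(X) = 6*X
(V(-4)*(-4))*0 = ((6*(-4))*(-4))*0 = -24*(-4)*0 = 96*0 = 0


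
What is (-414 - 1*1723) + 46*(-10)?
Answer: -2597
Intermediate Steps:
(-414 - 1*1723) + 46*(-10) = (-414 - 1723) - 460 = -2137 - 460 = -2597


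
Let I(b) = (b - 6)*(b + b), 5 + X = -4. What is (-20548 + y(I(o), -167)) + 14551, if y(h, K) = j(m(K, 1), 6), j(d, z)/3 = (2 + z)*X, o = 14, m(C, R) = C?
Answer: -6213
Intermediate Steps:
X = -9 (X = -5 - 4 = -9)
j(d, z) = -54 - 27*z (j(d, z) = 3*((2 + z)*(-9)) = 3*(-18 - 9*z) = -54 - 27*z)
I(b) = 2*b*(-6 + b) (I(b) = (-6 + b)*(2*b) = 2*b*(-6 + b))
y(h, K) = -216 (y(h, K) = -54 - 27*6 = -54 - 162 = -216)
(-20548 + y(I(o), -167)) + 14551 = (-20548 - 216) + 14551 = -20764 + 14551 = -6213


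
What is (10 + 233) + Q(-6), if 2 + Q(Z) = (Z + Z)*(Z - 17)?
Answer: 517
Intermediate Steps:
Q(Z) = -2 + 2*Z*(-17 + Z) (Q(Z) = -2 + (Z + Z)*(Z - 17) = -2 + (2*Z)*(-17 + Z) = -2 + 2*Z*(-17 + Z))
(10 + 233) + Q(-6) = (10 + 233) + (-2 - 34*(-6) + 2*(-6)²) = 243 + (-2 + 204 + 2*36) = 243 + (-2 + 204 + 72) = 243 + 274 = 517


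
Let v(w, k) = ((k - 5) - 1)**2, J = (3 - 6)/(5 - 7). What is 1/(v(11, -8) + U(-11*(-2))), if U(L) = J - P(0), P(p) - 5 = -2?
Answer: 2/389 ≈ 0.0051414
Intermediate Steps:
P(p) = 3 (P(p) = 5 - 2 = 3)
J = 3/2 (J = -3/(-2) = -3*(-1/2) = 3/2 ≈ 1.5000)
v(w, k) = (-6 + k)**2 (v(w, k) = ((-5 + k) - 1)**2 = (-6 + k)**2)
U(L) = -3/2 (U(L) = 3/2 - 1*3 = 3/2 - 3 = -3/2)
1/(v(11, -8) + U(-11*(-2))) = 1/((-6 - 8)**2 - 3/2) = 1/((-14)**2 - 3/2) = 1/(196 - 3/2) = 1/(389/2) = 2/389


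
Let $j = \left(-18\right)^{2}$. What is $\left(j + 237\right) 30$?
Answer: $16830$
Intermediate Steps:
$j = 324$
$\left(j + 237\right) 30 = \left(324 + 237\right) 30 = 561 \cdot 30 = 16830$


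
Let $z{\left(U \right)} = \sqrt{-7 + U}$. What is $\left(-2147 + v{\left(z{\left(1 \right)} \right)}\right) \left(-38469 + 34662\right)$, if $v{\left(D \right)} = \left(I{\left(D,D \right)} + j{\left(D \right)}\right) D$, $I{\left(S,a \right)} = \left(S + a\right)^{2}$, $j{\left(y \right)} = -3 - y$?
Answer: $8150787 + 102789 i \sqrt{6} \approx 8.1508 \cdot 10^{6} + 2.5178 \cdot 10^{5} i$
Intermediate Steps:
$v{\left(D \right)} = D \left(-3 - D + 4 D^{2}\right)$ ($v{\left(D \right)} = \left(\left(D + D\right)^{2} - \left(3 + D\right)\right) D = \left(\left(2 D\right)^{2} - \left(3 + D\right)\right) D = \left(4 D^{2} - \left(3 + D\right)\right) D = \left(-3 - D + 4 D^{2}\right) D = D \left(-3 - D + 4 D^{2}\right)$)
$\left(-2147 + v{\left(z{\left(1 \right)} \right)}\right) \left(-38469 + 34662\right) = \left(-2147 + \sqrt{-7 + 1} \left(-3 - \sqrt{-7 + 1} + 4 \left(\sqrt{-7 + 1}\right)^{2}\right)\right) \left(-38469 + 34662\right) = \left(-2147 + \sqrt{-6} \left(-3 - \sqrt{-6} + 4 \left(\sqrt{-6}\right)^{2}\right)\right) \left(-3807\right) = \left(-2147 + i \sqrt{6} \left(-3 - i \sqrt{6} + 4 \left(i \sqrt{6}\right)^{2}\right)\right) \left(-3807\right) = \left(-2147 + i \sqrt{6} \left(-3 - i \sqrt{6} + 4 \left(-6\right)\right)\right) \left(-3807\right) = \left(-2147 + i \sqrt{6} \left(-3 - i \sqrt{6} - 24\right)\right) \left(-3807\right) = \left(-2147 + i \sqrt{6} \left(-27 - i \sqrt{6}\right)\right) \left(-3807\right) = 8173629 - 3807 i \sqrt{6} \left(-27 - i \sqrt{6}\right)$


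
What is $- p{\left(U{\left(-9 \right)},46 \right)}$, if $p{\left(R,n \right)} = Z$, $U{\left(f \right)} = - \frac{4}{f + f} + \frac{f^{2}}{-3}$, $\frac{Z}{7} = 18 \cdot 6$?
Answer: $-756$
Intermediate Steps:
$Z = 756$ ($Z = 7 \cdot 18 \cdot 6 = 7 \cdot 108 = 756$)
$U{\left(f \right)} = - \frac{2}{f} - \frac{f^{2}}{3}$ ($U{\left(f \right)} = - \frac{4}{2 f} + f^{2} \left(- \frac{1}{3}\right) = - 4 \frac{1}{2 f} - \frac{f^{2}}{3} = - \frac{2}{f} - \frac{f^{2}}{3}$)
$p{\left(R,n \right)} = 756$
$- p{\left(U{\left(-9 \right)},46 \right)} = \left(-1\right) 756 = -756$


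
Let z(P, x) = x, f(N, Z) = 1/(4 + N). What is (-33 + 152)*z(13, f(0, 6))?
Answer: 119/4 ≈ 29.750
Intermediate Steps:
(-33 + 152)*z(13, f(0, 6)) = (-33 + 152)/(4 + 0) = 119/4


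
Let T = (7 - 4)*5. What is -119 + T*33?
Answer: 376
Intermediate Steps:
T = 15 (T = 3*5 = 15)
-119 + T*33 = -119 + 15*33 = -119 + 495 = 376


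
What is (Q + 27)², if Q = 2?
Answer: 841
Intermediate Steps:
(Q + 27)² = (2 + 27)² = 29² = 841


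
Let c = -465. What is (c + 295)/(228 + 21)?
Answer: -170/249 ≈ -0.68273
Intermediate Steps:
(c + 295)/(228 + 21) = (-465 + 295)/(228 + 21) = -170/249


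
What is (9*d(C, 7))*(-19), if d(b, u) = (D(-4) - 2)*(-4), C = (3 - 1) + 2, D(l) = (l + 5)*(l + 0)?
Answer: -4104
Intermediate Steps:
D(l) = l*(5 + l) (D(l) = (5 + l)*l = l*(5 + l))
C = 4 (C = 2 + 2 = 4)
d(b, u) = 24 (d(b, u) = (-4*(5 - 4) - 2)*(-4) = (-4*1 - 2)*(-4) = (-4 - 2)*(-4) = -6*(-4) = 24)
(9*d(C, 7))*(-19) = (9*24)*(-19) = 216*(-19) = -4104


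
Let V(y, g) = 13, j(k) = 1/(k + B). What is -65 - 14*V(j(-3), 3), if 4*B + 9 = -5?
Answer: -247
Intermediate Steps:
B = -7/2 (B = -9/4 + (¼)*(-5) = -9/4 - 5/4 = -7/2 ≈ -3.5000)
j(k) = 1/(-7/2 + k) (j(k) = 1/(k - 7/2) = 1/(-7/2 + k))
-65 - 14*V(j(-3), 3) = -65 - 14*13 = -65 - 182 = -247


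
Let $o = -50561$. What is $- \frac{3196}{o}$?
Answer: $\frac{3196}{50561} \approx 0.063211$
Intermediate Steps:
$- \frac{3196}{o} = - \frac{3196}{-50561} = \left(-3196\right) \left(- \frac{1}{50561}\right) = \frac{3196}{50561}$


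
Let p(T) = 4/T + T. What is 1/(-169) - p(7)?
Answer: -8964/1183 ≈ -7.5773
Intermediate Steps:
p(T) = T + 4/T
1/(-169) - p(7) = 1/(-169) - (7 + 4/7) = -1/169 - (7 + 4*(⅐)) = -1/169 - (7 + 4/7) = -1/169 - 1*53/7 = -1/169 - 53/7 = -8964/1183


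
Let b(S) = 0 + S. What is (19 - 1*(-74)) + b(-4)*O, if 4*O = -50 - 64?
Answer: 207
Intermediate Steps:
O = -57/2 (O = (-50 - 64)/4 = (1/4)*(-114) = -57/2 ≈ -28.500)
b(S) = S
(19 - 1*(-74)) + b(-4)*O = (19 - 1*(-74)) - 4*(-57/2) = (19 + 74) + 114 = 93 + 114 = 207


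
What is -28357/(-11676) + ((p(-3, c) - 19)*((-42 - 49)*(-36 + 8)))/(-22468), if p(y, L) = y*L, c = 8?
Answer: 68442655/9369156 ≈ 7.3051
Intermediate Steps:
p(y, L) = L*y
-28357/(-11676) + ((p(-3, c) - 19)*((-42 - 49)*(-36 + 8)))/(-22468) = -28357/(-11676) + ((8*(-3) - 19)*((-42 - 49)*(-36 + 8)))/(-22468) = -28357*(-1/11676) + ((-24 - 19)*(-91*(-28)))*(-1/22468) = 4051/1668 - 43*2548*(-1/22468) = 4051/1668 - 109564*(-1/22468) = 4051/1668 + 27391/5617 = 68442655/9369156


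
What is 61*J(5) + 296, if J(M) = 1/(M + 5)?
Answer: 3021/10 ≈ 302.10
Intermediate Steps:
J(M) = 1/(5 + M)
61*J(5) + 296 = 61/(5 + 5) + 296 = 61/10 + 296 = 3021/10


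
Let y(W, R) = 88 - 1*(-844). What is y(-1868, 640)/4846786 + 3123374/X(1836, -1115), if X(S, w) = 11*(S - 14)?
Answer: 3784586013777/24284821253 ≈ 155.84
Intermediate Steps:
X(S, w) = -154 + 11*S (X(S, w) = 11*(-14 + S) = -154 + 11*S)
y(W, R) = 932 (y(W, R) = 88 + 844 = 932)
y(-1868, 640)/4846786 + 3123374/X(1836, -1115) = 932/4846786 + 3123374/(-154 + 11*1836) = 932*(1/4846786) + 3123374/(-154 + 20196) = 466/2423393 + 3123374/20042 = 466/2423393 + 3123374*(1/20042) = 466/2423393 + 1561687/10021 = 3784586013777/24284821253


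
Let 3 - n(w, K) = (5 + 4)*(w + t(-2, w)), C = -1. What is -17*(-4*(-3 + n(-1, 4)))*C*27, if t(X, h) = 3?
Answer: 33048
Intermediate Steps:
n(w, K) = -24 - 9*w (n(w, K) = 3 - (5 + 4)*(w + 3) = 3 - 9*(3 + w) = 3 - (27 + 9*w) = 3 + (-27 - 9*w) = -24 - 9*w)
-17*(-4*(-3 + n(-1, 4)))*C*27 = -17*(-4*(-3 + (-24 - 9*(-1))))*(-1)*27 = -17*(-4*(-3 + (-24 + 9)))*(-1)*27 = -17*(-4*(-3 - 15))*(-1)*27 = -17*(-4*(-18))*(-1)*27 = -1224*(-1)*27 = -17*(-72)*27 = 1224*27 = 33048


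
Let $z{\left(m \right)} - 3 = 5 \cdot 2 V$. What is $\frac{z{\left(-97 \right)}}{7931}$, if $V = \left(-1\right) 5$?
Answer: $- \frac{47}{7931} \approx -0.0059261$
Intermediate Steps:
$V = -5$
$z{\left(m \right)} = -47$ ($z{\left(m \right)} = 3 + 5 \cdot 2 \left(-5\right) = 3 + 10 \left(-5\right) = 3 - 50 = -47$)
$\frac{z{\left(-97 \right)}}{7931} = - \frac{47}{7931}$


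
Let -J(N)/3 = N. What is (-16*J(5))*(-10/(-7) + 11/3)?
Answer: 8560/7 ≈ 1222.9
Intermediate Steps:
J(N) = -3*N
(-16*J(5))*(-10/(-7) + 11/3) = (-(-48)*5)*(-10/(-7) + 11/3) = (-16*(-15))*(-10*(-⅐) + 11*(⅓)) = 240*(10/7 + 11/3) = 240*(107/21) = 8560/7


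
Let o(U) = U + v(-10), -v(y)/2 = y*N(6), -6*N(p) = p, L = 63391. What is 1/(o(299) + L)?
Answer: 1/63670 ≈ 1.5706e-5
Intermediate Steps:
N(p) = -p/6
v(y) = 2*y (v(y) = -2*y*(-1/6*6) = -2*y*(-1) = -(-2)*y = 2*y)
o(U) = -20 + U (o(U) = U + 2*(-10) = U - 20 = -20 + U)
1/(o(299) + L) = 1/((-20 + 299) + 63391) = 1/(279 + 63391) = 1/63670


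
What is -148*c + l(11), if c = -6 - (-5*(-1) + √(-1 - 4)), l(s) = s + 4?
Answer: 1643 + 148*I*√5 ≈ 1643.0 + 330.94*I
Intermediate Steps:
l(s) = 4 + s
c = -11 - I*√5 (c = -6 - (5 + √(-5)) = -6 - (5 + I*√5) = -6 + (-5 - I*√5) = -11 - I*√5 ≈ -11.0 - 2.2361*I)
-148*c + l(11) = -148*(-11 - I*√5) + (4 + 11) = (1628 + 148*I*√5) + 15 = 1643 + 148*I*√5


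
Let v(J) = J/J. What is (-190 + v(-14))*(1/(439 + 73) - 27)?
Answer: 2612547/512 ≈ 5102.6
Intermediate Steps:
v(J) = 1
(-190 + v(-14))*(1/(439 + 73) - 27) = (-190 + 1)*(1/(439 + 73) - 27) = -189*(1/512 - 27) = -189*(-13823/512) = 2612547/512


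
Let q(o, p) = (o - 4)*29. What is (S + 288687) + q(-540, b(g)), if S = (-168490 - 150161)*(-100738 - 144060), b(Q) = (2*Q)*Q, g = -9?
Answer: 78005400409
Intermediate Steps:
b(Q) = 2*Q**2
q(o, p) = -116 + 29*o (q(o, p) = (-4 + o)*29 = -116 + 29*o)
S = 78005127498 (S = -318651*(-244798) = 78005127498)
(S + 288687) + q(-540, b(g)) = (78005127498 + 288687) + (-116 + 29*(-540)) = 78005416185 + (-116 - 15660) = 78005416185 - 15776 = 78005400409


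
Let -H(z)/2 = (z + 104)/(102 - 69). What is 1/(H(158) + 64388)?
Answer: 33/2124280 ≈ 1.5535e-5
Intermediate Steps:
H(z) = -208/33 - 2*z/33 (H(z) = -2*(z + 104)/(102 - 69) = -2*(104 + z)/33 = -2*(104/33 + z/33) = -208/33 - 2*z/33)
1/(H(158) + 64388) = 1/((-208/33 - 2/33*158) + 64388) = 1/((-208/33 - 316/33) + 64388) = 1/(-524/33 + 64388) = 1/(2124280/33) = 33/2124280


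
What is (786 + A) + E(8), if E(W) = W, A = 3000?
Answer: 3794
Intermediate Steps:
(786 + A) + E(8) = (786 + 3000) + 8 = 3786 + 8 = 3794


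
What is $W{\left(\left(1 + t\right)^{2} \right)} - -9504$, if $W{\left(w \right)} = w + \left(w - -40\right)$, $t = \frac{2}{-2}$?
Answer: $9544$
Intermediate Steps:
$t = -1$ ($t = 2 \left(- \frac{1}{2}\right) = -1$)
$W{\left(w \right)} = 40 + 2 w$ ($W{\left(w \right)} = w + \left(w + 40\right) = w + \left(40 + w\right) = 40 + 2 w$)
$W{\left(\left(1 + t\right)^{2} \right)} - -9504 = \left(40 + 2 \left(1 - 1\right)^{2}\right) - -9504 = \left(40 + 2 \cdot 0^{2}\right) + 9504 = \left(40 + 2 \cdot 0\right) + 9504 = \left(40 + 0\right) + 9504 = 40 + 9504 = 9544$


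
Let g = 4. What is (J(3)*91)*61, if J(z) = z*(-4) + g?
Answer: -44408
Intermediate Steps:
J(z) = 4 - 4*z (J(z) = z*(-4) + 4 = -4*z + 4 = 4 - 4*z)
(J(3)*91)*61 = ((4 - 4*3)*91)*61 = ((4 - 12)*91)*61 = -8*91*61 = -728*61 = -44408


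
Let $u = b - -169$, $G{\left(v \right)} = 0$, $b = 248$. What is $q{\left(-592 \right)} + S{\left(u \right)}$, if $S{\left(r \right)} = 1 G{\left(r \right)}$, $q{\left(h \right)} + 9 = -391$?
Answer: $-400$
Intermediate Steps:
$q{\left(h \right)} = -400$ ($q{\left(h \right)} = -9 - 391 = -400$)
$u = 417$ ($u = 248 - -169 = 248 + 169 = 417$)
$S{\left(r \right)} = 0$ ($S{\left(r \right)} = 1 \cdot 0 = 0$)
$q{\left(-592 \right)} + S{\left(u \right)} = -400 + 0 = -400$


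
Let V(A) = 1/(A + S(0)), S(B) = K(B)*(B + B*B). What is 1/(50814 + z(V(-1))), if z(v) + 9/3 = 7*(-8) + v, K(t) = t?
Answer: 1/50754 ≈ 1.9703e-5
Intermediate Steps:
S(B) = B*(B + B²) (S(B) = B*(B + B*B) = B*(B + B²))
V(A) = 1/A (V(A) = 1/(A + 0²*(1 + 0)) = 1/(A + 0*1) = 1/(A + 0) = 1/A)
z(v) = -59 + v (z(v) = -3 + (7*(-8) + v) = -3 + (-56 + v) = -59 + v)
1/(50814 + z(V(-1))) = 1/(50814 + (-59 + 1/(-1))) = 1/(50814 + (-59 - 1)) = 1/(50814 - 60) = 1/50754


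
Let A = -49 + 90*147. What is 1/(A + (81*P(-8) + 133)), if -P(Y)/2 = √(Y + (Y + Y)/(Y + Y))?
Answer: 317/4224912 + 9*I*√7/9858128 ≈ 7.5031e-5 + 2.4154e-6*I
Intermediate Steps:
A = 13181 (A = -49 + 13230 = 13181)
P(Y) = -2*√(1 + Y) (P(Y) = -2*√(Y + (Y + Y)/(Y + Y)) = -2*√(Y + (2*Y)/((2*Y))) = -2*√(Y + (2*Y)*(1/(2*Y))) = -2*√(Y + 1) = -2*√(1 + Y))
1/(A + (81*P(-8) + 133)) = 1/(13181 + (81*(-2*√(1 - 8)) + 133)) = 1/(13181 + (81*(-2*I*√7) + 133)) = 1/(13181 + (-162*I*√7 + 133)) = 1/(13181 + (133 - 162*I*√7)) = 1/(13314 - 162*I*√7)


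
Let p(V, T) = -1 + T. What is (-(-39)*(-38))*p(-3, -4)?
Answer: 7410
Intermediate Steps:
(-(-39)*(-38))*p(-3, -4) = (-(-39)*(-38))*(-1 - 4) = -39*38*(-5) = -1482*(-5) = 7410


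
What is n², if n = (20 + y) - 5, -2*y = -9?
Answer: 1521/4 ≈ 380.25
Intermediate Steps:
y = 9/2 (y = -½*(-9) = 9/2 ≈ 4.5000)
n = 39/2 (n = (20 + 9/2) - 5 = 49/2 - 5 = 39/2 ≈ 19.500)
n² = (39/2)² = 1521/4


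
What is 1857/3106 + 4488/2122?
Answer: 8940141/3295466 ≈ 2.7129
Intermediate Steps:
1857/3106 + 4488/2122 = 1857*(1/3106) + 4488*(1/2122) = 1857/3106 + 2244/1061 = 8940141/3295466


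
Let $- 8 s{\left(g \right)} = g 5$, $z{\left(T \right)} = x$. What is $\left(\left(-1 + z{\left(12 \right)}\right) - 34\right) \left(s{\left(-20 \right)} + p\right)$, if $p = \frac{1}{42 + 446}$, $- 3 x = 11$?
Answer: $- \frac{176929}{366} \approx -483.41$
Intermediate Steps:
$x = - \frac{11}{3}$ ($x = \left(- \frac{1}{3}\right) 11 = - \frac{11}{3} \approx -3.6667$)
$p = \frac{1}{488} \approx 0.0020492$
$z{\left(T \right)} = - \frac{11}{3}$
$s{\left(g \right)} = - \frac{5 g}{8}$ ($s{\left(g \right)} = - \frac{g 5}{8} = - \frac{5 g}{8}$)
$\left(\left(-1 + z{\left(12 \right)}\right) - 34\right) \left(s{\left(-20 \right)} + p\right) = \left(\left(-1 - \frac{11}{3}\right) - 34\right) \left(\left(- \frac{5}{8}\right) \left(-20\right) + \frac{1}{488}\right) = \left(- \frac{14}{3} - 34\right) \left(\frac{25}{2} + \frac{1}{488}\right) = \left(- \frac{116}{3}\right) \frac{6101}{488} = - \frac{176929}{366}$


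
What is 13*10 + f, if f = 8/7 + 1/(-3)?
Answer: 2747/21 ≈ 130.81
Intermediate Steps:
f = 17/21 (f = 8*(⅐) + 1*(-⅓) = 8/7 - ⅓ = 17/21 ≈ 0.80952)
13*10 + f = 13*10 + 17/21 = 130 + 17/21 = 2747/21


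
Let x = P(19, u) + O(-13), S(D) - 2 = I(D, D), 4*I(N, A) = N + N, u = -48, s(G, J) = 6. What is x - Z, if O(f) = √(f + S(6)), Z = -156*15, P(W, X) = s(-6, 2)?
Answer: 2346 + 2*I*√2 ≈ 2346.0 + 2.8284*I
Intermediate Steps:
P(W, X) = 6
I(N, A) = N/2 (I(N, A) = (N + N)/4 = (2*N)/4 = N/2)
S(D) = 2 + D/2
Z = -2340
O(f) = √(5 + f) (O(f) = √(f + (2 + (½)*6)) = √(f + (2 + 3)) = √(f + 5) = √(5 + f))
x = 6 + 2*I*√2 (x = 6 + √(5 - 13) = 6 + √(-8) = 6 + 2*I*√2 ≈ 6.0 + 2.8284*I)
x - Z = (6 + 2*I*√2) - 1*(-2340) = (6 + 2*I*√2) + 2340 = 2346 + 2*I*√2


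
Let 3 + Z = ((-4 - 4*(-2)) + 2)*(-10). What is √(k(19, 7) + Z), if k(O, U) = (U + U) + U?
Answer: I*√42 ≈ 6.4807*I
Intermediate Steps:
k(O, U) = 3*U (k(O, U) = 2*U + U = 3*U)
Z = -63 (Z = -3 + ((-4 - 4*(-2)) + 2)*(-10) = -3 + ((-4 + 8) + 2)*(-10) = -3 + (4 + 2)*(-10) = -3 + 6*(-10) = -3 - 60 = -63)
√(k(19, 7) + Z) = √(3*7 - 63) = √(21 - 63) = √(-42) = I*√42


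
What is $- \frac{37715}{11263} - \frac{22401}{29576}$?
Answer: $- \frac{1367761303}{333114488} \approx -4.106$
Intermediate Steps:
$- \frac{37715}{11263} - \frac{22401}{29576} = - \frac{1367761303}{333114488}$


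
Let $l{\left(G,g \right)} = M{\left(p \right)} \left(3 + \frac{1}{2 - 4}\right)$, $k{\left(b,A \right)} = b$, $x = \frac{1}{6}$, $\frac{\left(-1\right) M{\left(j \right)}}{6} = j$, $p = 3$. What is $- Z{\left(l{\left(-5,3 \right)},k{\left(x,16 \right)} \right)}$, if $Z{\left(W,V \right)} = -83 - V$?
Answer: $\frac{499}{6} \approx 83.167$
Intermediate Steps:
$M{\left(j \right)} = - 6 j$
$x = \frac{1}{6} \approx 0.16667$
$l{\left(G,g \right)} = -45$ ($l{\left(G,g \right)} = \left(-6\right) 3 \left(3 + \frac{1}{2 - 4}\right) = - 18 \left(3 + \frac{1}{-2}\right) = - 18 \left(3 - \frac{1}{2}\right) = \left(-18\right) \frac{5}{2} = -45$)
$- Z{\left(l{\left(-5,3 \right)},k{\left(x,16 \right)} \right)} = - (-83 - \frac{1}{6}) = \left(-1\right) \left(- \frac{499}{6}\right) = \frac{499}{6}$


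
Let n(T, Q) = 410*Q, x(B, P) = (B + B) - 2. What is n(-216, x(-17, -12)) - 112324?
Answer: -127084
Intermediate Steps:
x(B, P) = -2 + 2*B (x(B, P) = 2*B - 2 = -2 + 2*B)
n(-216, x(-17, -12)) - 112324 = 410*(-2 + 2*(-17)) - 112324 = 410*(-2 - 34) - 112324 = 410*(-36) - 112324 = -14760 - 112324 = -127084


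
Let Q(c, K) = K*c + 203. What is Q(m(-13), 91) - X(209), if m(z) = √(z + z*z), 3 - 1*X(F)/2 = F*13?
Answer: 5631 + 182*√39 ≈ 6767.6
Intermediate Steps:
X(F) = 6 - 26*F (X(F) = 6 - 2*F*13 = 6 - 26*F)
m(z) = √(z + z²)
Q(c, K) = 203 + K*c
Q(m(-13), 91) - X(209) = (203 + 91*√(-13*(1 - 13))) - (6 - 26*209) = (203 + 91*√(-13*(-12))) - (6 - 5434) = (203 + 91*√156) - 1*(-5428) = (203 + 91*(2*√39)) + 5428 = (203 + 182*√39) + 5428 = 5631 + 182*√39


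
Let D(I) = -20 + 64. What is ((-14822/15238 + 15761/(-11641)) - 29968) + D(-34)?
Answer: -2654249073306/88692779 ≈ -29926.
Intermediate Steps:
D(I) = 44
((-14822/15238 + 15761/(-11641)) - 29968) + D(-34) = ((-14822/15238 + 15761/(-11641)) - 29968) + 44 = ((-14822*1/15238 + 15761*(-1/11641)) - 29968) + 44 = ((-7411/7619 - 15761/11641) - 29968) + 44 = (-206354510/88692779 - 29968) + 44 = -2658151555582/88692779 + 44 = -2654249073306/88692779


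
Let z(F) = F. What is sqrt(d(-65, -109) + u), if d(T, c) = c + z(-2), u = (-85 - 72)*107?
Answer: I*sqrt(16910) ≈ 130.04*I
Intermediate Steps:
u = -16799 (u = -157*107 = -16799)
d(T, c) = -2 + c (d(T, c) = c - 2 = -2 + c)
sqrt(d(-65, -109) + u) = sqrt((-2 - 109) - 16799) = sqrt(-111 - 16799) = sqrt(-16910) = I*sqrt(16910)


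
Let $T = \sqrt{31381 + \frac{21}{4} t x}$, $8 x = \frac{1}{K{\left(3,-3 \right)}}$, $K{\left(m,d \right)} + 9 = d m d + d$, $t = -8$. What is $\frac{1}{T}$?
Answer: $\frac{2 \sqrt{3138065}}{627613} \approx 0.0056451$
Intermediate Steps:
$K{\left(m,d \right)} = -9 + d + m d^{2}$ ($K{\left(m,d \right)} = -9 + \left(d m d + d\right) = -9 + \left(m d^{2} + d\right) = -9 + \left(d + m d^{2}\right) = -9 + d + m d^{2}$)
$x = \frac{1}{120}$ ($x = \frac{1}{8 \left(-9 - 3 + 3 \left(-3\right)^{2}\right)} = \frac{1}{8 \left(-9 - 3 + 3 \cdot 9\right)} = \frac{1}{8 \left(-9 - 3 + 27\right)} = \frac{1}{8 \cdot 15} = \frac{1}{8} \cdot \frac{1}{15} = \frac{1}{120} \approx 0.0083333$)
$T = \frac{\sqrt{3138065}}{10}$ ($T = \sqrt{31381 + \frac{21}{4} \left(-8\right) \frac{1}{120}} = \sqrt{31381 - \frac{7}{20}} = \sqrt{\frac{627613}{20}} = \frac{\sqrt{3138065}}{10} \approx 177.15$)
$\frac{1}{T} = \frac{1}{\frac{1}{10} \sqrt{3138065}} = \frac{2 \sqrt{3138065}}{627613}$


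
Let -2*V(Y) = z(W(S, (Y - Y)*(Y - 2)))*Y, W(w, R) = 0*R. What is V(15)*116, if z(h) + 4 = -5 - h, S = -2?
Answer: 7830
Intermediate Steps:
W(w, R) = 0
z(h) = -9 - h (z(h) = -4 + (-5 - h) = -9 - h)
V(Y) = 9*Y/2 (V(Y) = -(-9 - 1*0)*Y/2 = -(-9 + 0)*Y/2 = -(-9)*Y/2 = 9*Y/2)
V(15)*116 = ((9/2)*15)*116 = (135/2)*116 = 7830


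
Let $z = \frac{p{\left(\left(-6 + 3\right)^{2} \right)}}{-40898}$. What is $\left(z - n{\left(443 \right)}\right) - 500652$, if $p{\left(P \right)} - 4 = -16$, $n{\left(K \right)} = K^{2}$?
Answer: $- \frac{14250928543}{20449} \approx -6.969 \cdot 10^{5}$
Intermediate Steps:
$p{\left(P \right)} = -12$ ($p{\left(P \right)} = 4 - 16 = -12$)
$z = \frac{6}{20449}$ ($z = - \frac{12}{-40898} = \left(-12\right) \left(- \frac{1}{40898}\right) = \frac{6}{20449} \approx 0.00029341$)
$\left(z - n{\left(443 \right)}\right) - 500652 = \left(\frac{6}{20449} - 443^{2}\right) - 500652 = \left(\frac{6}{20449} - 196249\right) - 500652 = - \frac{4013095795}{20449} - 500652 = - \frac{14250928543}{20449}$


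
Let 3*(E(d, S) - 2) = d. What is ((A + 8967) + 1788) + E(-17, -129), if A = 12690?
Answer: 70324/3 ≈ 23441.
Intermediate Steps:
E(d, S) = 2 + d/3
((A + 8967) + 1788) + E(-17, -129) = ((12690 + 8967) + 1788) + (2 + (1/3)*(-17)) = (21657 + 1788) + (2 - 17/3) = 23445 - 11/3 = 70324/3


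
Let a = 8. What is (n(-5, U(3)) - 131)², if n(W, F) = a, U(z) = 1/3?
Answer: 15129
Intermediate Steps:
U(z) = ⅓
n(W, F) = 8
(n(-5, U(3)) - 131)² = (8 - 131)² = (-123)² = 15129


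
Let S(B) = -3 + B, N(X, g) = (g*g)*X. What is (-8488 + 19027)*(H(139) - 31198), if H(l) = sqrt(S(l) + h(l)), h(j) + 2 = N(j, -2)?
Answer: -328795722 + 10539*sqrt(690) ≈ -3.2852e+8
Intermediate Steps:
N(X, g) = X*g**2 (N(X, g) = g**2*X = X*g**2)
h(j) = -2 + 4*j (h(j) = -2 + j*(-2)**2 = -2 + j*4 = -2 + 4*j)
H(l) = sqrt(-5 + 5*l) (H(l) = sqrt((-3 + l) + (-2 + 4*l)) = sqrt(-5 + 5*l))
(-8488 + 19027)*(H(139) - 31198) = (-8488 + 19027)*(sqrt(-5 + 5*139) - 31198) = 10539*(sqrt(-5 + 695) - 31198) = 10539*(sqrt(690) - 31198) = 10539*(-31198 + sqrt(690)) = -328795722 + 10539*sqrt(690)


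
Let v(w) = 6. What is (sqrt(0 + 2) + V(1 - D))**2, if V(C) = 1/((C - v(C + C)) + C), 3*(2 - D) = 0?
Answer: 129/64 - sqrt(2)/4 ≈ 1.6621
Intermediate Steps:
D = 2 (D = 2 - 1/3*0 = 2 + 0 = 2)
V(C) = 1/(-6 + 2*C) (V(C) = 1/((C - 1*6) + C) = 1/((C - 6) + C) = 1/((-6 + C) + C) = 1/(-6 + 2*C))
(sqrt(0 + 2) + V(1 - D))**2 = (sqrt(0 + 2) + 1/(2*(-3 + (1 - 1*2))))**2 = (sqrt(2) + 1/(2*(-3 + (1 - 2))))**2 = (sqrt(2) + 1/(2*(-3 - 1)))**2 = (sqrt(2) + (1/2)/(-4))**2 = (sqrt(2) + (1/2)*(-1/4))**2 = (sqrt(2) - 1/8)**2 = (-1/8 + sqrt(2))**2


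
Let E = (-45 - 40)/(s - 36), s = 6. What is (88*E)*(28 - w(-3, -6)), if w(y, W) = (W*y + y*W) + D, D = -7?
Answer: -748/3 ≈ -249.33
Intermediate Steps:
w(y, W) = -7 + 2*W*y (w(y, W) = (W*y + y*W) - 7 = (W*y + W*y) - 7 = 2*W*y - 7 = -7 + 2*W*y)
E = 17/6 (E = (-45 - 40)/(6 - 36) = -85/(-30) = -85*(-1/30) = 17/6 ≈ 2.8333)
(88*E)*(28 - w(-3, -6)) = (88*(17/6))*(28 - (-7 + 2*(-6)*(-3))) = 748*(28 - (-7 + 36))/3 = 748*(28 - 1*29)/3 = 748*(28 - 29)/3 = (748/3)*(-1) = -748/3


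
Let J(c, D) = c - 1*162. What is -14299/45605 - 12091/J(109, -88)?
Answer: 550652208/2417065 ≈ 227.82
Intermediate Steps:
J(c, D) = -162 + c (J(c, D) = c - 162 = -162 + c)
-14299/45605 - 12091/J(109, -88) = -14299/45605 - 12091/(-162 + 109) = -14299*1/45605 - 12091/(-53) = -14299/45605 - 12091*(-1/53) = -14299/45605 + 12091/53 = 550652208/2417065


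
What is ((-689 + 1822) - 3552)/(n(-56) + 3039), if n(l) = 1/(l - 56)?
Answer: -270928/340367 ≈ -0.79599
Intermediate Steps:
n(l) = 1/(-56 + l)
((-689 + 1822) - 3552)/(n(-56) + 3039) = ((-689 + 1822) - 3552)/(1/(-56 - 56) + 3039) = (1133 - 3552)/(1/(-112) + 3039) = -2419/(-1/112 + 3039) = -2419/340367/112 = -2419*112/340367 = -270928/340367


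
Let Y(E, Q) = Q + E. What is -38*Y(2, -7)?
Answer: 190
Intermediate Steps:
Y(E, Q) = E + Q
-38*Y(2, -7) = -38*(2 - 7) = -38*(-5) = 190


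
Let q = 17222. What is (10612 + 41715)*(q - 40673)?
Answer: -1227120477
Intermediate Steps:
(10612 + 41715)*(q - 40673) = (10612 + 41715)*(17222 - 40673) = 52327*(-23451) = -1227120477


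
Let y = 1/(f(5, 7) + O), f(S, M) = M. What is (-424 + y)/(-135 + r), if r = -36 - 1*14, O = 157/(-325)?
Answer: 897707/391830 ≈ 2.2911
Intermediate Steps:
O = -157/325 (O = 157*(-1/325) = -157/325 ≈ -0.48308)
y = 325/2118 (y = 1/(7 - 157/325) = 1/(2118/325) = 325/2118 ≈ 0.15345)
r = -50 (r = -36 - 14 = -50)
(-424 + y)/(-135 + r) = (-424 + 325/2118)/(-135 - 50) = -897707/2118/(-185) = -1/185*(-897707/2118) = 897707/391830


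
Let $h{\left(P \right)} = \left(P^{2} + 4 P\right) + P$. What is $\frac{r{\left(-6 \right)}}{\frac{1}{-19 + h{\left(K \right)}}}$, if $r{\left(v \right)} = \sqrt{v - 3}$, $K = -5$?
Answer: $- 57 i \approx - 57.0 i$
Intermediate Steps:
$r{\left(v \right)} = \sqrt{-3 + v}$
$h{\left(P \right)} = P^{2} + 5 P$
$\frac{r{\left(-6 \right)}}{\frac{1}{-19 + h{\left(K \right)}}} = \frac{\sqrt{-3 - 6}}{\frac{1}{-19 - 5 \left(5 - 5\right)}} = \frac{\sqrt{-9}}{\frac{1}{-19 - 0}} = \frac{3 i}{\frac{1}{-19 + 0}} = \frac{3 i}{\frac{1}{-19}} = \frac{3 i}{- \frac{1}{19}} = - 19 \cdot 3 i = - 57 i$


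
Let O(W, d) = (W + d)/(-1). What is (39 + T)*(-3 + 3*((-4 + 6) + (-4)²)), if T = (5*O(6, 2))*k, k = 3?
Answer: -4131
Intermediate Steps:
O(W, d) = -W - d (O(W, d) = (W + d)*(-1) = -W - d)
T = -120 (T = (5*(-1*6 - 1*2))*3 = (5*(-6 - 2))*3 = (5*(-8))*3 = -40*3 = -120)
(39 + T)*(-3 + 3*((-4 + 6) + (-4)²)) = (39 - 120)*(-3 + 3*((-4 + 6) + (-4)²)) = -81*(-3 + 3*(2 + 16)) = -81*(-3 + 3*18) = -81*(-3 + 54) = -81*51 = -4131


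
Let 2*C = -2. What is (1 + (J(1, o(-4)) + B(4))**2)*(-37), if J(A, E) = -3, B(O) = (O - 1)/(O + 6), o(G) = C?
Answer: -30673/100 ≈ -306.73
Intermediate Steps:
C = -1 (C = (1/2)*(-2) = -1)
o(G) = -1
B(O) = (-1 + O)/(6 + O)
(1 + (J(1, o(-4)) + B(4))**2)*(-37) = (1 + (-3 + (-1 + 4)/(6 + 4))**2)*(-37) = (1 + (-3 + 3/10)**2)*(-37) = (1 + (-27/10)**2)*(-37) = (1 + 729/100)*(-37) = (829/100)*(-37) = -30673/100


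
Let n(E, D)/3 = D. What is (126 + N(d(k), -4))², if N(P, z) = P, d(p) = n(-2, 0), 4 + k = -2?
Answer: 15876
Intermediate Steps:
k = -6 (k = -4 - 2 = -6)
n(E, D) = 3*D
d(p) = 0 (d(p) = 3*0 = 0)
(126 + N(d(k), -4))² = (126 + 0)² = 126² = 15876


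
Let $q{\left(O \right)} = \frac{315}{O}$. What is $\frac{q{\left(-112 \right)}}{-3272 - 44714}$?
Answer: $\frac{45}{767776} \approx 5.8611 \cdot 10^{-5}$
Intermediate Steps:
$\frac{q{\left(-112 \right)}}{-3272 - 44714} = \frac{315 \frac{1}{-112}}{-3272 - 44714} = \frac{315 \left(- \frac{1}{112}\right)}{-3272 - 44714} = - \frac{45}{16 \left(-47986\right)} = \left(- \frac{45}{16}\right) \left(- \frac{1}{47986}\right) = \frac{45}{767776}$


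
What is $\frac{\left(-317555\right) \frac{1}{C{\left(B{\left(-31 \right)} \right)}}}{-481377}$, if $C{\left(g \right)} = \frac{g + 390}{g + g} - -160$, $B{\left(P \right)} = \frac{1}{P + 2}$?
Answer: $- \frac{635110}{5289851853} \approx -0.00012006$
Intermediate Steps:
$B{\left(P \right)} = \frac{1}{2 + P}$
$C{\left(g \right)} = 160 + \frac{390 + g}{2 g}$ ($C{\left(g \right)} = \frac{390 + g}{2 g} + 160 = 160 + \frac{390 + g}{2 g}$)
$\frac{\left(-317555\right) \frac{1}{C{\left(B{\left(-31 \right)} \right)}}}{-481377} = \frac{\left(-317555\right) \frac{1}{\frac{321}{2} + \frac{195}{\frac{1}{2 - 31}}}}{-481377} = - \frac{317555}{\frac{321}{2} + \frac{195}{\frac{1}{-29}}} \left(- \frac{1}{481377}\right) = - \frac{317555}{\frac{321}{2} + \frac{195}{- \frac{1}{29}}} \left(- \frac{1}{481377}\right) = - \frac{317555}{\frac{321}{2} + 195 \left(-29\right)} \left(- \frac{1}{481377}\right) = - \frac{317555}{\frac{321}{2} - 5655} \left(- \frac{1}{481377}\right) = - \frac{317555}{- \frac{10989}{2}} \left(- \frac{1}{481377}\right) = \left(-317555\right) \left(- \frac{2}{10989}\right) \left(- \frac{1}{481377}\right) = \frac{635110}{10989} \left(- \frac{1}{481377}\right) = - \frac{635110}{5289851853}$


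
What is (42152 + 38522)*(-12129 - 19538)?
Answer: -2554703558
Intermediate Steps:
(42152 + 38522)*(-12129 - 19538) = 80674*(-31667) = -2554703558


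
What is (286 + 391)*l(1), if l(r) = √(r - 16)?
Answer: 677*I*√15 ≈ 2622.0*I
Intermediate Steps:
l(r) = √(-16 + r)
(286 + 391)*l(1) = (286 + 391)*√(-16 + 1) = 677*√(-15) = 677*(I*√15) = 677*I*√15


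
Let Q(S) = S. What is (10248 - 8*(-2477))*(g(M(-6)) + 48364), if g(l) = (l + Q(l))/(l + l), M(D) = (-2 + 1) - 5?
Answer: 1454045360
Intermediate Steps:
M(D) = -6 (M(D) = -1 - 5 = -6)
g(l) = 1 (g(l) = (l + l)/(l + l) = (2*l)/((2*l)) = (2*l)*(1/(2*l)) = 1)
(10248 - 8*(-2477))*(g(M(-6)) + 48364) = (10248 - 8*(-2477))*(1 + 48364) = (10248 + 19816)*48365 = 30064*48365 = 1454045360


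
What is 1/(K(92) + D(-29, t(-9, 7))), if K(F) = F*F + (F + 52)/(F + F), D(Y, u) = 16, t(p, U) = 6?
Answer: 23/195058 ≈ 0.00011791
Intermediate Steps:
K(F) = F**2 + (52 + F)/(2*F) (K(F) = F**2 + (52 + F)/((2*F)) = F**2 + (52 + F)*(1/(2*F)) = F**2 + (52 + F)/(2*F))
1/(K(92) + D(-29, t(-9, 7))) = 1/((26 + 92**3 + (1/2)*92)/92 + 16) = 1/((26 + 778688 + 46)/92 + 16) = 1/((1/92)*778760 + 16) = 1/(194690/23 + 16) = 1/(195058/23) = 23/195058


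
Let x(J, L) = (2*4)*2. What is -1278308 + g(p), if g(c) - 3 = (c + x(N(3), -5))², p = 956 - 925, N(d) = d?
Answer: -1276096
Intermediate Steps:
x(J, L) = 16 (x(J, L) = 8*2 = 16)
p = 31
g(c) = 3 + (16 + c)² (g(c) = 3 + (c + 16)² = 3 + (16 + c)²)
-1278308 + g(p) = -1278308 + (3 + (16 + 31)²) = -1278308 + (3 + 47²) = -1278308 + (3 + 2209) = -1278308 + 2212 = -1276096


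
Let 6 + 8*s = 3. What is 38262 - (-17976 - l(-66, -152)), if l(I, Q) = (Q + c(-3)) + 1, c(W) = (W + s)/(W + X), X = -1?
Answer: 1794811/32 ≈ 56088.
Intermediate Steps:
s = -3/8 (s = -¾ + (⅛)*3 = -¾ + 3/8 = -3/8 ≈ -0.37500)
c(W) = (-3/8 + W)/(-1 + W) (c(W) = (W - 3/8)/(W - 1) = (-3/8 + W)/(-1 + W))
l(I, Q) = 59/32 + Q (l(I, Q) = (Q + (-3/8 - 3)/(-1 - 3)) + 1 = (Q - 27/8/(-4)) + 1 = (Q - ¼*(-27/8)) + 1 = (Q + 27/32) + 1 = (27/32 + Q) + 1 = 59/32 + Q)
38262 - (-17976 - l(-66, -152)) = 38262 - (-17976 - (59/32 - 152)) = 38262 - (-17976 - 1*(-4805/32)) = 38262 - (-17976 + 4805/32) = 38262 - 1*(-570427/32) = 38262 + 570427/32 = 1794811/32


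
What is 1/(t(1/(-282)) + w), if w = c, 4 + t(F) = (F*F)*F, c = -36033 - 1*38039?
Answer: -22425768/1661211190369 ≈ -1.3500e-5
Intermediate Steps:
c = -74072 (c = -36033 - 38039 = -74072)
t(F) = -4 + F³ (t(F) = -4 + (F*F)*F = -4 + F²*F = -4 + F³)
w = -74072
1/(t(1/(-282)) + w) = 1/((-4 + (1/(-282))³) - 74072) = 1/((-4 + (-1/282)³) - 74072) = 1/((-4 - 1/22425768) - 74072) = 1/(-89703073/22425768 - 74072) = 1/(-1661211190369/22425768) = -22425768/1661211190369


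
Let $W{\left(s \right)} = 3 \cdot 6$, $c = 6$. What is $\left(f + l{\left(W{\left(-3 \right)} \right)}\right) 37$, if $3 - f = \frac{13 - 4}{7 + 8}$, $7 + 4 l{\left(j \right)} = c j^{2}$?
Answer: $\frac{360121}{20} \approx 18006.0$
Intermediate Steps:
$W{\left(s \right)} = 18$
$l{\left(j \right)} = - \frac{7}{4} + \frac{3 j^{2}}{2}$ ($l{\left(j \right)} = - \frac{7}{4} + \frac{6 j^{2}}{4} = - \frac{7}{4} + \frac{3 j^{2}}{2}$)
$f = \frac{12}{5}$ ($f = 3 - \frac{13 - 4}{7 + 8} = 3 - \frac{9}{15} = 3 - 9 \cdot \frac{1}{15} = 3 - \frac{3}{5} = \frac{12}{5} \approx 2.4$)
$\left(f + l{\left(W{\left(-3 \right)} \right)}\right) 37 = \left(\frac{12}{5} - \left(\frac{7}{4} - \frac{3 \cdot 18^{2}}{2}\right)\right) 37 = \left(\frac{12}{5} + \left(- \frac{7}{4} + \frac{3}{2} \cdot 324\right)\right) 37 = \left(\frac{12}{5} + \left(- \frac{7}{4} + 486\right)\right) 37 = \left(\frac{12}{5} + \frac{1937}{4}\right) 37 = \frac{9733}{20} \cdot 37 = \frac{360121}{20}$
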